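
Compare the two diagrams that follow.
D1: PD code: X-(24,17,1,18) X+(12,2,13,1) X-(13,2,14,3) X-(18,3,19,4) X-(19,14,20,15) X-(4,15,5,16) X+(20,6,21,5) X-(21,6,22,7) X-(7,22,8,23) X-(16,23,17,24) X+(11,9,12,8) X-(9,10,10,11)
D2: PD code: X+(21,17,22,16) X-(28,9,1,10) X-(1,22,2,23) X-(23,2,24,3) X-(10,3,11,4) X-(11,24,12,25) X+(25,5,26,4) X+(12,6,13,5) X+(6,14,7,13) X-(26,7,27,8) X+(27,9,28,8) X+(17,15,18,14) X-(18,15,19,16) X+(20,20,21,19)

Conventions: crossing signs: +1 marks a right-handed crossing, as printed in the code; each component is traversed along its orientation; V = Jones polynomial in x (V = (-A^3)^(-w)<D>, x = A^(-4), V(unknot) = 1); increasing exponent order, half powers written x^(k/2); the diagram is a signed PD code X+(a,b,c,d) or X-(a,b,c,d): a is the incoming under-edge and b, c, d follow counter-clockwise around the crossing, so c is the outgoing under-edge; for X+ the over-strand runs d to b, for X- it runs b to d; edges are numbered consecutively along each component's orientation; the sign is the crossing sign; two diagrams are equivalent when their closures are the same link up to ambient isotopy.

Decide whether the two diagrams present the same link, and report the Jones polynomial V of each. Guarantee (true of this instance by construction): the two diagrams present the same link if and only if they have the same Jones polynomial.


same link: no
V(D1) = -x^-7 + x^-6 - x^-5 + x^-4 + x^-2  [12 crossings, <D> = A^-10 + A^-2 - A^2 + A^6 - A^10, w = -6]
V(D2) = 1  [14 crossings, <D> = 1, w = 0]
insight: comparing 2 Jones polynomials yields 2 groups


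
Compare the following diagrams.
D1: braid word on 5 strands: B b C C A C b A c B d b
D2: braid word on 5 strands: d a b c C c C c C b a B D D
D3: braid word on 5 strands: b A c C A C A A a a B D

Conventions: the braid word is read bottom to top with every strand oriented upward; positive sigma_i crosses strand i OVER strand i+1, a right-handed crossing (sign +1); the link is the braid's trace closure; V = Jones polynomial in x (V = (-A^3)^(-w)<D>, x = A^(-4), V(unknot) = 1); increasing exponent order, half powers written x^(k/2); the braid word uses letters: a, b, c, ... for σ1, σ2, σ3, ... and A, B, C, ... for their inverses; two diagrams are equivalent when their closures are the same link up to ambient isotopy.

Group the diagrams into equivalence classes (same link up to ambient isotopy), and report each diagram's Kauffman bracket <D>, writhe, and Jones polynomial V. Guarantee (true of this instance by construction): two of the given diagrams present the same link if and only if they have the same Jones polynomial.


equivalence classes: {D1} | {D2} | {D3}
D1 (bracket A^-2 + 2A^6 + A^14; 12 crossings at w = -2): V = x^-5 + 2x^-3 + x^-1
V(D2) = 1 + x^3 + x^4 + x^5  (w +2, c 14, <D> = A^-14 + A^-10 + A^-6 + A^6)
V(D3) = x^-3 + x^-2 + x^-1 + 1  (w -4, c 12, <D> = A^-12 + A^-8 + A^-4 + 1)
observation: V(x) takes 3 values over 3 diagrams, fixing the grouping


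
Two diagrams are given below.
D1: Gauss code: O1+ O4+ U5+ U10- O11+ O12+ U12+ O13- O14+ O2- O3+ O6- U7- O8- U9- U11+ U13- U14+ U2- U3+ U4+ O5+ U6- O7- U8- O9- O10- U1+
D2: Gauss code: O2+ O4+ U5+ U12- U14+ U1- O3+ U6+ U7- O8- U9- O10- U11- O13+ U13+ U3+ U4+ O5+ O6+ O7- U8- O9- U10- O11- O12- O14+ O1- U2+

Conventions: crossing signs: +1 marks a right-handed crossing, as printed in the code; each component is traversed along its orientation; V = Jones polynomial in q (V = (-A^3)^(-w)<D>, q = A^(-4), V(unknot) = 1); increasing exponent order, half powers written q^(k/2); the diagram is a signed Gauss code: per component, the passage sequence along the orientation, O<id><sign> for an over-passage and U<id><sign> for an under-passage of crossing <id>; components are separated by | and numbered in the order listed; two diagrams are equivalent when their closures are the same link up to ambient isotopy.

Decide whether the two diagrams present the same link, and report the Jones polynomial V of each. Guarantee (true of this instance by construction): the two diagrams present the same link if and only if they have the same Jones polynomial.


same link: yes
V(D1) = q^-5 - 2q^-4 + 2q^-3 - 2q^-2 + 2q^-1 - 1 + q  [14 crossings, <D> = A^-4 - 1 + 2A^4 - 2A^8 + 2A^12 - 2A^16 + A^20, w = 0]
V(D2) = q^-5 - 2q^-4 + 2q^-3 - 2q^-2 + 2q^-1 - 1 + q  [14 crossings, <D> = A^-4 - 1 + 2A^4 - 2A^8 + 2A^12 - 2A^16 + A^20, w = 0]
insight: one V(q) for all 2 diagrams — one class (guaranteed)


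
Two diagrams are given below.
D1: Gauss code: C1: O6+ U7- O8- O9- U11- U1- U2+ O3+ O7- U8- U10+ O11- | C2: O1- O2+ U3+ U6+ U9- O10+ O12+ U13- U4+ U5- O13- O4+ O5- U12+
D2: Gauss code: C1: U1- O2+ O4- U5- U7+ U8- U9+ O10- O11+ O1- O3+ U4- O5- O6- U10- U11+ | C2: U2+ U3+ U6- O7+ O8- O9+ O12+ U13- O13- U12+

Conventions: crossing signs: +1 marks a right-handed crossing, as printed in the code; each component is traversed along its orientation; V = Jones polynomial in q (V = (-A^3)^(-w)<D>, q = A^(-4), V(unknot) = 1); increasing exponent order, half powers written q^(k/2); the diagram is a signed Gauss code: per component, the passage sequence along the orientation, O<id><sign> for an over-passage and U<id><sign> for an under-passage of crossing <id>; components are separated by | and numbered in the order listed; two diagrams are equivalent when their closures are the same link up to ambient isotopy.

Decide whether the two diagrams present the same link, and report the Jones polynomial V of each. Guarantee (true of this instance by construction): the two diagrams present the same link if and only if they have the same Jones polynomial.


same link: yes
V(D1) = q^(-7/2) - q^(-5/2) + q^(-3/2) - 2q^(-1/2) - q^(3/2)  [13 crossings, <D> = A^-9 + 2A^-1 - A^3 + A^7 - A^11, w = -1]
V(D2) = q^(-7/2) - q^(-5/2) + q^(-3/2) - 2q^(-1/2) - q^(3/2)  [13 crossings, <D> = A^-9 + 2A^-1 - A^3 + A^7 - A^11, w = -1]
insight: from 13 to 13 crossings by R-moves: one link, two diagrams


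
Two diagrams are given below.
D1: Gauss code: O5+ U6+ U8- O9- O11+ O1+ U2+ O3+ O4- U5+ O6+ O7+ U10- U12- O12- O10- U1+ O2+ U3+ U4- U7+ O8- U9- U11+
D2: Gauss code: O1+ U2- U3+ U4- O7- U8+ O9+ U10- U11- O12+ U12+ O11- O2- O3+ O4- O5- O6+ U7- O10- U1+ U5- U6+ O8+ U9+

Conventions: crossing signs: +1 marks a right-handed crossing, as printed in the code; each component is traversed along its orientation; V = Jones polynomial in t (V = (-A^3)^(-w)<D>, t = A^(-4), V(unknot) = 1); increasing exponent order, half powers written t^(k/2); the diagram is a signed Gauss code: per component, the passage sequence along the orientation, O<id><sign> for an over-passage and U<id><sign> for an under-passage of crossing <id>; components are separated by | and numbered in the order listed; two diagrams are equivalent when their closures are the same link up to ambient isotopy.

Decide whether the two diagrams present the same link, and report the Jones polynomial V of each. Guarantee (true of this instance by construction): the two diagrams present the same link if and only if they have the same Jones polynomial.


same link: no
V(D1) = t - t^2 + 2t^3 - t^4 + t^5 - t^6  [12 crossings, <D> = -A^-18 + A^-14 - A^-10 + 2A^-6 - A^-2 + A^2, w = +2]
D2 (bracket -A^-12 + 2A^-8 - 2A^-4 + 3 - 2A^4 + 2A^8 - A^12; 12 crossings at w = 0): V = -t^-3 + 2t^-2 - 2t^-1 + 3 - 2t + 2t^2 - t^3
note: 2 classes among 2 diagrams; unequal V(t) rules out equality


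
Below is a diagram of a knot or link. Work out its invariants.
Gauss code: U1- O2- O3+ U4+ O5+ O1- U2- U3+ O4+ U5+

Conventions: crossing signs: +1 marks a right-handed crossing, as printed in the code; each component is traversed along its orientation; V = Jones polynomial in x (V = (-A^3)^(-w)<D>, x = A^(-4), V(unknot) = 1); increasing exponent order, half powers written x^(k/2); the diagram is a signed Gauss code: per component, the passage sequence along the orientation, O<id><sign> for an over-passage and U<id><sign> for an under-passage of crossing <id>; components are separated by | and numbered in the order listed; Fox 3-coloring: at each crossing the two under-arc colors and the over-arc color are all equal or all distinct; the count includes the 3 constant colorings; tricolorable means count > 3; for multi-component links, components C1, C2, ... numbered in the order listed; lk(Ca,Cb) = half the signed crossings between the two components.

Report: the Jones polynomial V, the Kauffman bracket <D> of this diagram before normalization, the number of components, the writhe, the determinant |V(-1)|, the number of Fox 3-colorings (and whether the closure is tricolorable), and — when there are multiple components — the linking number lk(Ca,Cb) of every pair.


V = 1
<D> = -A^3 (w = +1)
1 component over 5 crossings, w = +1
3 Fox colorings among 3^5, |V(-1)| = 1: not tricolorable
why: |V(-1)| = 1: so not tricolorable, since 3 does not divide 1


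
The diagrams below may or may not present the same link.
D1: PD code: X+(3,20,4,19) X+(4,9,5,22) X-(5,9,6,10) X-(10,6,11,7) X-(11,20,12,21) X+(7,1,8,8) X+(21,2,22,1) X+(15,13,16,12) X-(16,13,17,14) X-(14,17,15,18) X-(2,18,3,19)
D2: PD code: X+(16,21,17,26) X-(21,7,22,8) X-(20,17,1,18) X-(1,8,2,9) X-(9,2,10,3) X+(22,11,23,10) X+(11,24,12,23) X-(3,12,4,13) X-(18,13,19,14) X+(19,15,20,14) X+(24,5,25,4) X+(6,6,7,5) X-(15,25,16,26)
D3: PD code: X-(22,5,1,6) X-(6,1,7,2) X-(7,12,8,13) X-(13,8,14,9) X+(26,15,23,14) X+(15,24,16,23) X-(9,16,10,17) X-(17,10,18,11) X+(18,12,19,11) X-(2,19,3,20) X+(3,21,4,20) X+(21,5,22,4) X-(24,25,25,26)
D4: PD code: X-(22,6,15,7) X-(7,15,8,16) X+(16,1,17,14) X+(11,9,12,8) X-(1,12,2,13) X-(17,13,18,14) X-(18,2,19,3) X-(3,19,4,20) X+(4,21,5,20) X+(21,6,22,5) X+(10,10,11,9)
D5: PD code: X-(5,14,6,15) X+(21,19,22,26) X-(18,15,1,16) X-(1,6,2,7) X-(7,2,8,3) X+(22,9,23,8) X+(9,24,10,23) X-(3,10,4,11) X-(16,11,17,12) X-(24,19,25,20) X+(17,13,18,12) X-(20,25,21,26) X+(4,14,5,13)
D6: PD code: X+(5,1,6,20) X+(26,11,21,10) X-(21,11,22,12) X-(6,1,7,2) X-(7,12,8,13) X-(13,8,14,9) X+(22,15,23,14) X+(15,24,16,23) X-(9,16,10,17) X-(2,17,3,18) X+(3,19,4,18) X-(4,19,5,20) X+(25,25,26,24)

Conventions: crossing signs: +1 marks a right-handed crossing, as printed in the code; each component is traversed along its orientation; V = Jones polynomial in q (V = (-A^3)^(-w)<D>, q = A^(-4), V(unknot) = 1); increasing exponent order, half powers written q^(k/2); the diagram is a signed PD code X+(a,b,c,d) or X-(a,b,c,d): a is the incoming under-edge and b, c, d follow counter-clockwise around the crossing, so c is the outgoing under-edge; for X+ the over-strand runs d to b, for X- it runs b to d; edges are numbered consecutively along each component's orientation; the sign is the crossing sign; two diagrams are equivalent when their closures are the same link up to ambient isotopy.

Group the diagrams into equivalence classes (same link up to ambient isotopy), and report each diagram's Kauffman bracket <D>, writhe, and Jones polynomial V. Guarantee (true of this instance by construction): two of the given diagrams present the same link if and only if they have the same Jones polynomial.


grouping into links: {D1} | {D4} | {D2, D3, D5, D6}
V(D1) = -q^(-1/2) - q^(1/2)  (w -1, c 11, <D> = A^-5 + A^-1)
V(D2) = q^(-7/2) - q^(-5/2) + q^(-3/2) - 2q^(-1/2) - q^(3/2)  (w -1, c 13, <D> = A^-9 + 2A^-1 - A^3 + A^7 - A^11)
V(D3) = q^(-7/2) - q^(-5/2) + q^(-3/2) - 2q^(-1/2) - q^(3/2)  (w -3, c 13, <D> = A^-15 + 2A^-7 - A^-3 + A - A^5)
D4 (bracket A^-1 + A^7; 11 crossings at w = -1): V = -q^(-5/2) - q^(-1/2)
D5 (bracket A^-15 + 2A^-7 - A^-3 + A - A^5; 13 crossings at w = -3): V = q^(-7/2) - q^(-5/2) + q^(-3/2) - 2q^(-1/2) - q^(3/2)
V(D6) = q^(-7/2) - q^(-5/2) + q^(-3/2) - 2q^(-1/2) - q^(3/2)  [13 crossings, <D> = A^-9 + 2A^-1 - A^3 + A^7 - A^11, w = -1]
why: 3 classes among 6 diagrams; unequal V(q) rules out equality


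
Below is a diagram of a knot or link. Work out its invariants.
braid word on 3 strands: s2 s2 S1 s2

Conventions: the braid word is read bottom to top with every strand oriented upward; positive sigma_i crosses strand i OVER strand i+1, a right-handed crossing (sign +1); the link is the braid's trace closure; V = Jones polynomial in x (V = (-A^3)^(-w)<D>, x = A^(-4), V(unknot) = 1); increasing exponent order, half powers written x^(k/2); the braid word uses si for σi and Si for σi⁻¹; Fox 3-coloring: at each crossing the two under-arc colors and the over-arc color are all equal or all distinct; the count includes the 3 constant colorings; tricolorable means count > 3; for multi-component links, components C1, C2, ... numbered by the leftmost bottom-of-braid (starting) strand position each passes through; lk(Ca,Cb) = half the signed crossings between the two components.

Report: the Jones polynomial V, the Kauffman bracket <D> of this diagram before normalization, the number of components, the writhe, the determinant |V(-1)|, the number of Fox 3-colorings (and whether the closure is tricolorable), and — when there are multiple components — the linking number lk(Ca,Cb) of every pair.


V(x) = x + x^3 - x^4
bracket: -A^-10 + A^-6 + A^2, w = +2
1 component, writhe +2, over 4 crossings
det 3, colorings 9 of 3^4 — tricolorable
observation: the span of V is 3, forcing >= 3 crossings in any diagram


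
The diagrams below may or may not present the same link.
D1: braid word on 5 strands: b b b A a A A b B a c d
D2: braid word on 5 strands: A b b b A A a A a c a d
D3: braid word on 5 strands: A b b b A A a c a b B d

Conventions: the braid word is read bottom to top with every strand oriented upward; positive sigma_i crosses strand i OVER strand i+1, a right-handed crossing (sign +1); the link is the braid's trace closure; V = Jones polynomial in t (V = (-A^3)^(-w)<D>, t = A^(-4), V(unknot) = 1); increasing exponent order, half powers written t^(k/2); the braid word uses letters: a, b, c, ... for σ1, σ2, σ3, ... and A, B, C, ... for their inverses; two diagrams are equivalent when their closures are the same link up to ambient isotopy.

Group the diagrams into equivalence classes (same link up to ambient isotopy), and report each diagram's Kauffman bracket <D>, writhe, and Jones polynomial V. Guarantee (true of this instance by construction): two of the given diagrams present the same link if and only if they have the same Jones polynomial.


equivalence classes: {D1, D2, D3}
D1 (bracket -A^-4 + 1 + A^8; 12 crossings at w = +4): V = t + t^3 - t^4
V(D2) = t + t^3 - t^4  [12 crossings, <D> = -A^-4 + 1 + A^8, w = +4]
D3 (bracket -A^-4 + 1 + A^8; 12 crossings at w = +4): V = t + t^3 - t^4
key observation: one V(t) for all 3 diagrams — one class (guaranteed)


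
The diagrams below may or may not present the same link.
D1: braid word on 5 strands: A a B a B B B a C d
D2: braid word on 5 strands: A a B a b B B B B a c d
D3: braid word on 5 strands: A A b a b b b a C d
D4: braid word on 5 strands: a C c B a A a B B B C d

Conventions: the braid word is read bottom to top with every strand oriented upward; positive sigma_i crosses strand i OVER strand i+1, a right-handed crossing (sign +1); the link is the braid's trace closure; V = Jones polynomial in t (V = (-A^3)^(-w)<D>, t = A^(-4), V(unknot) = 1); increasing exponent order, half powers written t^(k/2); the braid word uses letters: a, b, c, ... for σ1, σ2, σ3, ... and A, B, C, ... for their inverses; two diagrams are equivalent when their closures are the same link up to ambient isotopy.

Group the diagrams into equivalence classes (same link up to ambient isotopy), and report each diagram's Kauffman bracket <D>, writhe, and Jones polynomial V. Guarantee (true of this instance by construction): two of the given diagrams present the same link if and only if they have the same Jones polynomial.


classes: {D1, D2, D4} | {D3}
V(D1) = t^-5 - 2t^-4 + 2t^-3 - 2t^-2 + 2t^-1 - 1 + t  [10 crossings, <D> = A^-10 - A^-6 + 2A^-2 - 2A^2 + 2A^6 - 2A^10 + A^14, w = -2]
D2 (bracket A^-4 - 1 + 2A^4 - 2A^8 + 2A^12 - 2A^16 + A^20; 12 crossings at w = 0): V = t^-5 - 2t^-4 + 2t^-3 - 2t^-2 + 2t^-1 - 1 + t
V(D3) = t + t^3 - t^4  (w +4, c 10, <D> = -A^-4 + 1 + A^8)
V(D4) = t^-5 - 2t^-4 + 2t^-3 - 2t^-2 + 2t^-1 - 1 + t  (w -2, c 12, <D> = A^-10 - A^-6 + 2A^-2 - 2A^2 + 2A^6 - 2A^10 + A^14)
note: 2 classes among 4 diagrams; unequal V(t) rules out equality


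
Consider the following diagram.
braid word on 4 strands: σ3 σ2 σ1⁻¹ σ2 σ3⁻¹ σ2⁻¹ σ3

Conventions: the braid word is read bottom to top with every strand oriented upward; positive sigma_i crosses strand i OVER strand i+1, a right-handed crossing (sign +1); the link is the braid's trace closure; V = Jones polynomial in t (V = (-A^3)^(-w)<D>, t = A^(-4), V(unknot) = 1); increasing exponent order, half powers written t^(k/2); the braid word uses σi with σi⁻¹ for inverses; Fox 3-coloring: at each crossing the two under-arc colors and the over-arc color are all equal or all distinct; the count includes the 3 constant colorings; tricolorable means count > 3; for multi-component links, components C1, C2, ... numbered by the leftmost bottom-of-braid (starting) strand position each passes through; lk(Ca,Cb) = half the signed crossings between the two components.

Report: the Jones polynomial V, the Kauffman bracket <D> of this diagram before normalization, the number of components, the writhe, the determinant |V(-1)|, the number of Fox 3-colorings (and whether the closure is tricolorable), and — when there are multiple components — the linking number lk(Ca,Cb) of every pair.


V = t + t^3 - t^4
<D> = A^-13 - A^-9 - A^-1 (w = +1)
1 component over 7 crossings, w = +1
9 Fox colorings among 3^7, |V(-1)| = 3: tricolorable
why: det 3 = |V(-1)|; divisible by 3, so tricolorable


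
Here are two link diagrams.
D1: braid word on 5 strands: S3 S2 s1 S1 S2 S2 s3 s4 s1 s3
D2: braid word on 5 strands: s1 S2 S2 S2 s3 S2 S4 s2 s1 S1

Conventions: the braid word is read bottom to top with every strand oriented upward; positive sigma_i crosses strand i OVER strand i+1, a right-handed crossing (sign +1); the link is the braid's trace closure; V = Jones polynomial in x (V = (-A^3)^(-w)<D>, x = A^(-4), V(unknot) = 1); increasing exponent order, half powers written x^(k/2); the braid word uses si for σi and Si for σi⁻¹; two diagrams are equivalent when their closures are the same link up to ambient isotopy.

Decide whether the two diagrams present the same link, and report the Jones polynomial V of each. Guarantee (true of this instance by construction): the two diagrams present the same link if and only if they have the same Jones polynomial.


equivalent: yes
V(D1) = -x^-4 + x^-3 + x^-1  (w 0, c 10, <D> = A^4 + A^12 - A^16)
V(D2) = -x^-4 + x^-3 + x^-1  (w -2, c 10, <D> = A^-2 + A^6 - A^10)
why: one V(x) for all 2 diagrams — one class (guaranteed)


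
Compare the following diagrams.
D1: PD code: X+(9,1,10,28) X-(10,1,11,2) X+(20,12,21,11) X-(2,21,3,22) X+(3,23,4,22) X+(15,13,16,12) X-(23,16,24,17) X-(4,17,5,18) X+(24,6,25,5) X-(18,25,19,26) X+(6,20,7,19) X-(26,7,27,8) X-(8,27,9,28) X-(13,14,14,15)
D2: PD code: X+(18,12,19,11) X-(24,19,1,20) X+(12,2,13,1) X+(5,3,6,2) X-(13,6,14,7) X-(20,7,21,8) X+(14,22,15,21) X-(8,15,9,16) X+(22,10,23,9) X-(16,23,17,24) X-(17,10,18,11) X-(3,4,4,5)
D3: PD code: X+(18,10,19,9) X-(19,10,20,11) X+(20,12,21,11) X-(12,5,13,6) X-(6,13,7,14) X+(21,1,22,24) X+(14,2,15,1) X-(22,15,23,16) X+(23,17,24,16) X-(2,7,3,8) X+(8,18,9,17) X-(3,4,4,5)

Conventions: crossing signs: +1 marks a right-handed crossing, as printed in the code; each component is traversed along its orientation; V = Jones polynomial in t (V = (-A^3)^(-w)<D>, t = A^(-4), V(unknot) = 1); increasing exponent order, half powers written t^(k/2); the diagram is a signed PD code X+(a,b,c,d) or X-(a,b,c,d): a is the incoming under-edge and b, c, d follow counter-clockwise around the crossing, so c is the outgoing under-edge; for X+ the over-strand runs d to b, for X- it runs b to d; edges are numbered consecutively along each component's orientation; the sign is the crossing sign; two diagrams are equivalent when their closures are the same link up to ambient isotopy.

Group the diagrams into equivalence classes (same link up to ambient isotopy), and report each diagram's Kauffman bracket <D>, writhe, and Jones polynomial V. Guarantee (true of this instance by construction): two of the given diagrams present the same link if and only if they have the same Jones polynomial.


equivalence classes: {D1, D2} | {D3}
D1 (bracket A^-10 - A^-6 + 2A^-2 - 2A^2 + 2A^6 - 2A^10 + A^14; 14 crossings at w = -2): V = t^-5 - 2t^-4 + 2t^-3 - 2t^-2 + 2t^-1 - 1 + t
D2 (bracket A^-10 - A^-6 + 2A^-2 - 2A^2 + 2A^6 - 2A^10 + A^14; 12 crossings at w = -2): V = t^-5 - 2t^-4 + 2t^-3 - 2t^-2 + 2t^-1 - 1 + t
D3 (bracket -A^-12 + 2A^-8 - 2A^-4 + 3 - 2A^4 + 2A^8 - A^12; 12 crossings at w = 0): V = -t^-3 + 2t^-2 - 2t^-1 + 3 - 2t + 2t^2 - t^3
key observation: comparing 3 Jones polynomials yields 2 groups


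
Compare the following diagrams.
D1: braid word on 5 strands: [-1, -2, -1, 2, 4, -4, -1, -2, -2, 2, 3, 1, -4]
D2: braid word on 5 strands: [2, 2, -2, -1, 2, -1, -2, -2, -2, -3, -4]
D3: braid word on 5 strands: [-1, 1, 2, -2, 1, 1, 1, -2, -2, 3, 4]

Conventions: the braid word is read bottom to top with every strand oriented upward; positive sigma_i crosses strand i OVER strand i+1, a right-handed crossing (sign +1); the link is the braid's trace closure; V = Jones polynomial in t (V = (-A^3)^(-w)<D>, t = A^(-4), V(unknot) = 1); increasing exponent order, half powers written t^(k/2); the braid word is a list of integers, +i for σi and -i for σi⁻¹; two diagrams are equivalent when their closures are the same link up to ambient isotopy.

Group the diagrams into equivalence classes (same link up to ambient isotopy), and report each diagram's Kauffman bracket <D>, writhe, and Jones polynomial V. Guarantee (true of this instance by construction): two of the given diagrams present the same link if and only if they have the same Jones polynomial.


classes: {D1, D2} | {D3}
V(D1) = -t^(-9/2) - t^(-5/2) + t^(-3/2) - t^(-1/2)  [13 crossings, <D> = A^-7 - A^-3 + A + A^9, w = -3]
D2 (bracket A^-13 - A^-9 + A^-5 + A^3; 11 crossings at w = -5): V = -t^(-9/2) - t^(-5/2) + t^(-3/2) - t^(-1/2)
V(D3) = -t^(-3/2) - 2t^(1/2) + t^(3/2) - t^(5/2) + t^(7/2)  [11 crossings, <D> = -A^-5 + A^-1 - A^3 + 2A^7 + A^15, w = +3]
note: 2 classes among 3 diagrams; unequal V(t) rules out equality


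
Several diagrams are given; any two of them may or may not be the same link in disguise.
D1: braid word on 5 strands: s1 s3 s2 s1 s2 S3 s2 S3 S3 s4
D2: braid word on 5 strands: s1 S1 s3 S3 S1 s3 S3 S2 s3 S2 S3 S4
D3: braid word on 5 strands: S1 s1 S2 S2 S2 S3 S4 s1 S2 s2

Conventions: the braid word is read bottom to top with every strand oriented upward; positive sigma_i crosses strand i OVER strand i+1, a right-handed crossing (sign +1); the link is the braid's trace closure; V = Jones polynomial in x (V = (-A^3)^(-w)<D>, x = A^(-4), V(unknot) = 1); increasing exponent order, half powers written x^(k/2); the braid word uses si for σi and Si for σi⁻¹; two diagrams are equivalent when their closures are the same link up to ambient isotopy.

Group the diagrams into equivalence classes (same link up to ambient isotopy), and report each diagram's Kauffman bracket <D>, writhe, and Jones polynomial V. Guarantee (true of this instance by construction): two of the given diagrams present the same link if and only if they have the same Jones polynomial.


classes: {D1} | {D2} | {D3}
V(D1) = x^-1 - 1 + 2x - 2x^2 + 2x^3 - 2x^4 + x^5  [10 crossings, <D> = A^-8 - 2A^-4 + 2 - 2A^4 + 2A^8 - A^12 + A^16, w = +4]
D2 (bracket A^-12; 12 crossings at w = -4): V = 1
V(D3) = -x^-4 + x^-3 + x^-1  (w -4, c 10, <D> = A^-8 + 1 - A^4)
insight: comparing 3 Jones polynomials yields 3 groups


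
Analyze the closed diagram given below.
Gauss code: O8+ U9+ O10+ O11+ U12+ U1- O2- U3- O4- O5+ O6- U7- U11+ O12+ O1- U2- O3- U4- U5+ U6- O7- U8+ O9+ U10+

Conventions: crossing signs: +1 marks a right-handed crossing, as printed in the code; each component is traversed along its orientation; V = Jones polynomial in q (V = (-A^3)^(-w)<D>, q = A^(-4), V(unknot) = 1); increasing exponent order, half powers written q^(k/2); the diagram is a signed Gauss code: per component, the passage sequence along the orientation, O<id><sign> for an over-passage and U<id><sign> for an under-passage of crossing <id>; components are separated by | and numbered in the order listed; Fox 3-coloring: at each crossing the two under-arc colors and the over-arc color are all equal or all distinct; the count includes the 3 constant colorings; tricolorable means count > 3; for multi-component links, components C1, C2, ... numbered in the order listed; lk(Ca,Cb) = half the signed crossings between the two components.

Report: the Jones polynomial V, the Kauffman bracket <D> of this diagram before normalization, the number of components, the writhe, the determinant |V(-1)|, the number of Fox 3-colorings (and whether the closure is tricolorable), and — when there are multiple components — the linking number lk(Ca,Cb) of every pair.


V(q) = -q^-3 + q^-2 - q^-1 + 3 - q + q^2 - q^3
bracket: -A^-12 + A^-8 - A^-4 + 3 - A^4 + A^8 - A^12, w = 0
1 component, writhe 0, over 12 crossings
det 9, colorings 27 of 3^12 — tricolorable
observation: det 9 = |V(-1)|; divisible by 3, so tricolorable


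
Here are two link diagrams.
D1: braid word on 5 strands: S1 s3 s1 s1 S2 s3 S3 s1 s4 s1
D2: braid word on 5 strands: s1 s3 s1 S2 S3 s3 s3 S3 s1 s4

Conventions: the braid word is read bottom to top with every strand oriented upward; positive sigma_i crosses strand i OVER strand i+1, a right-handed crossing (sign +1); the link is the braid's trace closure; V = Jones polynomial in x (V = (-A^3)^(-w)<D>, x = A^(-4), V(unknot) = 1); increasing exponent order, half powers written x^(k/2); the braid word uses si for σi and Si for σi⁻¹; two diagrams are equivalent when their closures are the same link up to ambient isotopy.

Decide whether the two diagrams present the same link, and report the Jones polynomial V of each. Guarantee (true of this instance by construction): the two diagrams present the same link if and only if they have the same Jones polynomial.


equivalent: yes
D1 (bracket -A^-4 + 1 + A^8; 10 crossings at w = +4): V = x + x^3 - x^4
V(D2) = x + x^3 - x^4  [10 crossings, <D> = -A^-4 + 1 + A^8, w = +4]
observation: all 2 diagrams share one V(x), hence one class


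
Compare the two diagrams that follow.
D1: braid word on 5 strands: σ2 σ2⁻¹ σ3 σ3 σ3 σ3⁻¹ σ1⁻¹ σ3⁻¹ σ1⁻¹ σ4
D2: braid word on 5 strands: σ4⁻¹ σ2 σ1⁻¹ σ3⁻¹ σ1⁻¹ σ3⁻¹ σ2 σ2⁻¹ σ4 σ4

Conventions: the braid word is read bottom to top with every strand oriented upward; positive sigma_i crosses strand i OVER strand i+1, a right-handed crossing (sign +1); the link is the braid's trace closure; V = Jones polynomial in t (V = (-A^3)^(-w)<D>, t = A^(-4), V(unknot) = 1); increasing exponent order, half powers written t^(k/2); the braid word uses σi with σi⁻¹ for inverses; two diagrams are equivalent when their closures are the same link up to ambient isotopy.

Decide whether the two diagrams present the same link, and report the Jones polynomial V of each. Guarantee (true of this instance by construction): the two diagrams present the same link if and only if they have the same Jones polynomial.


same link: no
V(D1) = t^-3 + t^-2 + t^-1 + 1  [10 crossings, <D> = 1 + A^4 + A^8 + A^12, w = 0]
D2 (bracket A^-2 + 2A^6 + A^14; 10 crossings at w = -2): V = t^-5 + 2t^-3 + t^-1
note: comparing 2 Jones polynomials yields 2 groups


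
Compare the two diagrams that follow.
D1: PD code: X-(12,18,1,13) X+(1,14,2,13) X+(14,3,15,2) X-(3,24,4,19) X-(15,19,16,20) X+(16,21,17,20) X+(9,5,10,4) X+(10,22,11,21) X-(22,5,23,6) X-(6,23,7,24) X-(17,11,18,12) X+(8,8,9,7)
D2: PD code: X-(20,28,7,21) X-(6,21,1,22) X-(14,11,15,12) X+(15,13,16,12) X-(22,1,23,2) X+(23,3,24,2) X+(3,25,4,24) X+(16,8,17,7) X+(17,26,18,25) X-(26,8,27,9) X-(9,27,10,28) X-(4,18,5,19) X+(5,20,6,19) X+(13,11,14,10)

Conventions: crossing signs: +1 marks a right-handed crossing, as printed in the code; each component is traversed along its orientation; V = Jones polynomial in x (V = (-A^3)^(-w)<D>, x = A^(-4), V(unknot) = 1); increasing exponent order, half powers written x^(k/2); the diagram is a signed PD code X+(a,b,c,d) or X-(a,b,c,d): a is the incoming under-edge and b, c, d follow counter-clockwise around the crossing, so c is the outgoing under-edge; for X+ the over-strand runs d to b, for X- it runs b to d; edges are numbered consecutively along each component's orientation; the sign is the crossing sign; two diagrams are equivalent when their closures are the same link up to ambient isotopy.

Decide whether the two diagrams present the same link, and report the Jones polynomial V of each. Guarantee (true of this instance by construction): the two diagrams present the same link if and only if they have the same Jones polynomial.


equivalent: yes
V(D1) = x^-3 + x^-2 + x^-1 + 1  (w 0, c 12, <D> = 1 + A^4 + A^8 + A^12)
D2 (bracket 1 + A^4 + A^8 + A^12; 14 crossings at w = 0): V = x^-3 + x^-2 + x^-1 + 1
why: one V(x) for all 2 diagrams — one class (guaranteed)


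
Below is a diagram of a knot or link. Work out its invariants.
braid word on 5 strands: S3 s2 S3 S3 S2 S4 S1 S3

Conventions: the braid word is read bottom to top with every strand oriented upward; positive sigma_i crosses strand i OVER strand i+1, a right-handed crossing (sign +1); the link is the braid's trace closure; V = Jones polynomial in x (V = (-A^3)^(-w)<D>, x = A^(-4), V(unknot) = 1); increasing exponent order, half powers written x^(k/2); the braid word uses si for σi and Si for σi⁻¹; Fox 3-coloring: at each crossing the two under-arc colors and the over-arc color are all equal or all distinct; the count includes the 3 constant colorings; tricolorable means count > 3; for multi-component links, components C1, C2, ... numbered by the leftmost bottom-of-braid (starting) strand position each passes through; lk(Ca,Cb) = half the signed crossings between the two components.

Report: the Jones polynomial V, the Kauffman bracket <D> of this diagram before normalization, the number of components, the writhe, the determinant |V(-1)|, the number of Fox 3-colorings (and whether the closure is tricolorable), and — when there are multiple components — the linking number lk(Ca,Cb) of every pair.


Jones polynomial: V(x) = x^-5 + 2x^-3 + x^-1
<D> = A^-14 + 2A^-6 + A^2; writhe -6
components 3, writhe -6 (8 crossings)
linking number lk(C1,C2) = -1
lk(C1,C3): 0
lk(C2,C3) = -1
3-colorings: 3 of 3^8, det 4 — not tricolorable
note: w = -6 (over 8 crossings) is diagram-only; (-A^3)^(6) removes it from V


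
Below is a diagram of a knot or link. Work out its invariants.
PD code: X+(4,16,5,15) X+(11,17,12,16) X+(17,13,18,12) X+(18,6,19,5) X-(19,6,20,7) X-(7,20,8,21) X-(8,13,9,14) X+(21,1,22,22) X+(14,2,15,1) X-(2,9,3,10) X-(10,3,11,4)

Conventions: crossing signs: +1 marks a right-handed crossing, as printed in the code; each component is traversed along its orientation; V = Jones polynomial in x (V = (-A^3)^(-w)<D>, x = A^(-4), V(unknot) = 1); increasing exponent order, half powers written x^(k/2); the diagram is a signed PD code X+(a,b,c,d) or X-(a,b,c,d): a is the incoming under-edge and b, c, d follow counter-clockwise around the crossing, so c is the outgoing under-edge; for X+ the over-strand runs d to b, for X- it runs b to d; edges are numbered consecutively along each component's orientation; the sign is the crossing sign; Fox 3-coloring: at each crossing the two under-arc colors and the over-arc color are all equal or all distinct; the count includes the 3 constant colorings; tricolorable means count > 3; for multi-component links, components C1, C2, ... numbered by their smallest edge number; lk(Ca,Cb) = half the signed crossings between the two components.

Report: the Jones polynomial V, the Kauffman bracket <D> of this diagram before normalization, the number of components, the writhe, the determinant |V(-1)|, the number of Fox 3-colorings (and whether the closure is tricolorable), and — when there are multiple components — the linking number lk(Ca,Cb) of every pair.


V(x) = -x^-3 + x^-2 - x^-1 + 3 - x + x^2 - x^3
bracket: A^-9 - A^-5 + A^-1 - 3A^3 + A^7 - A^11 + A^15, w = +1
1 component, writhe +1, over 11 crossings
det 9, colorings 27 of 3^11 — tricolorable
observation: |V(-1)| = 9: so tricolorable, since 3 divides 9


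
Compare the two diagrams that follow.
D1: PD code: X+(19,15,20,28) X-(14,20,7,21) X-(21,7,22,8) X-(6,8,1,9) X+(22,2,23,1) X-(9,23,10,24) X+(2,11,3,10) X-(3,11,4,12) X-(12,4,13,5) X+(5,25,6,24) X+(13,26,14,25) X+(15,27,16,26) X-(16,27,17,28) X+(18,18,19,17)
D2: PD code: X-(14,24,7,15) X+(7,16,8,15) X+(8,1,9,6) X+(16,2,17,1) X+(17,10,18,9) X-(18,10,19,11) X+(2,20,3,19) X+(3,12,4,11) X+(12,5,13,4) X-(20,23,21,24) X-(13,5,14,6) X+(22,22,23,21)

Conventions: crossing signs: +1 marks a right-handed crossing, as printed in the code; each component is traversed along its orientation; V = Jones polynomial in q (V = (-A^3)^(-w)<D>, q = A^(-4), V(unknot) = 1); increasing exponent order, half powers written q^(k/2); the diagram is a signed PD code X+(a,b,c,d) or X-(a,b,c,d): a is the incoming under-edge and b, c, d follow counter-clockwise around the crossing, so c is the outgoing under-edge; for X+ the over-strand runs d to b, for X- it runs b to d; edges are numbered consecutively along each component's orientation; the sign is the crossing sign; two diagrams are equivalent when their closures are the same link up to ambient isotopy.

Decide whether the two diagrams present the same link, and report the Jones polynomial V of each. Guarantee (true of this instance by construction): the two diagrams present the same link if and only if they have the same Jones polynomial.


same link: no
V(D1) = q^-4 + q^-2 + 2  [14 crossings, <D> = 2 + A^8 + A^16, w = 0]
V(D2) = q + 2q^3 + q^5  (w +4, c 12, <D> = A^-8 + 2 + A^8)
note: 2 classes among 2 diagrams; unequal V(q) rules out equality


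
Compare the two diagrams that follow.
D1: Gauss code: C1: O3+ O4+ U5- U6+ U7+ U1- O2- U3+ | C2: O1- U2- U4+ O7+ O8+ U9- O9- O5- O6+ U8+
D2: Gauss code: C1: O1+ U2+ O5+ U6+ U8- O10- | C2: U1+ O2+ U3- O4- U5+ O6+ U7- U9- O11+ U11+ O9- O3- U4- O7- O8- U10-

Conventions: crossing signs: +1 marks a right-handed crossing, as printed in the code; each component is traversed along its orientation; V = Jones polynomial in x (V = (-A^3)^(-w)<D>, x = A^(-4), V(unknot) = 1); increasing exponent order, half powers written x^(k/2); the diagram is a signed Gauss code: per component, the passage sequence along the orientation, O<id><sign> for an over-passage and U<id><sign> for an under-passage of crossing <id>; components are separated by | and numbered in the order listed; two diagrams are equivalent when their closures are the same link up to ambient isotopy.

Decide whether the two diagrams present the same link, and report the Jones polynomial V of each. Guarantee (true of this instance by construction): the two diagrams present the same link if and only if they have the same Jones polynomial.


equivalent: no
V(D1) = -x^(-1/2) - x^(1/2)  (w +1, c 9, <D> = A + A^5)
V(D2) = x^(-7/2) - x^(-5/2) + x^(-3/2) - 2x^(-1/2) - x^(3/2)  [11 crossings, <D> = A^-9 + 2A^-1 - A^3 + A^7 - A^11, w = -1]
key observation: comparing 2 Jones polynomials yields 2 groups


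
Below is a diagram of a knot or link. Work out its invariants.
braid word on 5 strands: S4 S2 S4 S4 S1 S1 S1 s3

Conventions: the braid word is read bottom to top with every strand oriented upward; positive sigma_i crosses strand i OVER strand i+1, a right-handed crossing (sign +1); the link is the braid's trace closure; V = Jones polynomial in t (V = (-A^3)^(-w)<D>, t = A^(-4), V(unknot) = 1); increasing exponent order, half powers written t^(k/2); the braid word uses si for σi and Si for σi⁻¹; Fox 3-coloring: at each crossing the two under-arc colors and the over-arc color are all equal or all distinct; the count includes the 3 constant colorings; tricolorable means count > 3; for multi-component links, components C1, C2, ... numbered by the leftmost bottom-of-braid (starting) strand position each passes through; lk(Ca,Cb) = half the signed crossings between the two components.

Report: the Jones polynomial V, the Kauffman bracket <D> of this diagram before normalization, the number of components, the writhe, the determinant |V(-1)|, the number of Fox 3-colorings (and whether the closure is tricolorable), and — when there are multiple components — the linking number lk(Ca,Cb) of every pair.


V = t^-8 - 2t^-7 + t^-6 - 2t^-5 + 2t^-4 + t^-2
<D> = A^-10 + 2A^-2 - 2A^2 + A^6 - 2A^10 + A^14 (w = -6)
1 component over 8 crossings, w = -6
27 Fox colorings among 3^8, |V(-1)| = 9: tricolorable
why: w = -6 shifts under R1 moves; the (-A^3)^(6) factor cancels that in V


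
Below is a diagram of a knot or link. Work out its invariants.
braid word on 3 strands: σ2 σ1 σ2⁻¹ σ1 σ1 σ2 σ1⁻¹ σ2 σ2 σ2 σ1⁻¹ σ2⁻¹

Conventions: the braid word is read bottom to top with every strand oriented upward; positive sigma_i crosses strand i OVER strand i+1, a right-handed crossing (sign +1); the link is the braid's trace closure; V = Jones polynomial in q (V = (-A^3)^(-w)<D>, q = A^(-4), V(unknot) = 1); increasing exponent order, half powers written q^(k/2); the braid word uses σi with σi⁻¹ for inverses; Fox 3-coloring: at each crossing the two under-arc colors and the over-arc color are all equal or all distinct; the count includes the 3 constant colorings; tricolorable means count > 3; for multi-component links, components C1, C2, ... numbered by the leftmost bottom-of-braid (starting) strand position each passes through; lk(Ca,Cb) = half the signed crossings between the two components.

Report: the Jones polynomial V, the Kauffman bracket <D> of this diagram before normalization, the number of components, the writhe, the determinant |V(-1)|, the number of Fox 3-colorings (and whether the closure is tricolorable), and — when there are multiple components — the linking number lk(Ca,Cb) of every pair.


V = q - q^2 + 2q^3 - q^4 + q^5 - q^6
<D> = -A^-12 + A^-8 - A^-4 + 2 - A^4 + A^8 (w = +4)
1 component over 12 crossings, w = +4
3 Fox colorings among 3^12, |V(-1)| = 7: not tricolorable
why: w = +4 shifts under R1 moves; the (-A^3)^(-4) factor cancels that in V


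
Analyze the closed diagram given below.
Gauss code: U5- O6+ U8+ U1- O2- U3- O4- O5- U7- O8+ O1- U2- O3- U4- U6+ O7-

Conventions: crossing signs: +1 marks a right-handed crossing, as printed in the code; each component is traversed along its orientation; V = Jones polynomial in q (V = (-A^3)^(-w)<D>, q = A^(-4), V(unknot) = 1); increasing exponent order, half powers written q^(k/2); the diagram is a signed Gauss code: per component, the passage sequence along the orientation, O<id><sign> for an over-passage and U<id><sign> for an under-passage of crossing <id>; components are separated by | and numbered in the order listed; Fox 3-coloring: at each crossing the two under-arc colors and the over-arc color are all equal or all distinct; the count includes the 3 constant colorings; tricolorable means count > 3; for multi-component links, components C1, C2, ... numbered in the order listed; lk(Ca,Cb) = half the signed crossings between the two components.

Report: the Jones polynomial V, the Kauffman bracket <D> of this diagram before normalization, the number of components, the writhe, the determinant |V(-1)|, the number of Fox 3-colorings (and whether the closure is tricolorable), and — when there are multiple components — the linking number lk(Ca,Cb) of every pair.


V = -q^-6 + q^-5 - q^-4 + 2q^-3 - q^-2 + q^-1
<D> = A^-8 - A^-4 + 2 - A^4 + A^8 - A^12 (w = -4)
1 component over 8 crossings, w = -4
3 Fox colorings among 3^8, |V(-1)| = 7: not tricolorable
why: V spans 5 powers of q: at least 5 crossings in any diagram


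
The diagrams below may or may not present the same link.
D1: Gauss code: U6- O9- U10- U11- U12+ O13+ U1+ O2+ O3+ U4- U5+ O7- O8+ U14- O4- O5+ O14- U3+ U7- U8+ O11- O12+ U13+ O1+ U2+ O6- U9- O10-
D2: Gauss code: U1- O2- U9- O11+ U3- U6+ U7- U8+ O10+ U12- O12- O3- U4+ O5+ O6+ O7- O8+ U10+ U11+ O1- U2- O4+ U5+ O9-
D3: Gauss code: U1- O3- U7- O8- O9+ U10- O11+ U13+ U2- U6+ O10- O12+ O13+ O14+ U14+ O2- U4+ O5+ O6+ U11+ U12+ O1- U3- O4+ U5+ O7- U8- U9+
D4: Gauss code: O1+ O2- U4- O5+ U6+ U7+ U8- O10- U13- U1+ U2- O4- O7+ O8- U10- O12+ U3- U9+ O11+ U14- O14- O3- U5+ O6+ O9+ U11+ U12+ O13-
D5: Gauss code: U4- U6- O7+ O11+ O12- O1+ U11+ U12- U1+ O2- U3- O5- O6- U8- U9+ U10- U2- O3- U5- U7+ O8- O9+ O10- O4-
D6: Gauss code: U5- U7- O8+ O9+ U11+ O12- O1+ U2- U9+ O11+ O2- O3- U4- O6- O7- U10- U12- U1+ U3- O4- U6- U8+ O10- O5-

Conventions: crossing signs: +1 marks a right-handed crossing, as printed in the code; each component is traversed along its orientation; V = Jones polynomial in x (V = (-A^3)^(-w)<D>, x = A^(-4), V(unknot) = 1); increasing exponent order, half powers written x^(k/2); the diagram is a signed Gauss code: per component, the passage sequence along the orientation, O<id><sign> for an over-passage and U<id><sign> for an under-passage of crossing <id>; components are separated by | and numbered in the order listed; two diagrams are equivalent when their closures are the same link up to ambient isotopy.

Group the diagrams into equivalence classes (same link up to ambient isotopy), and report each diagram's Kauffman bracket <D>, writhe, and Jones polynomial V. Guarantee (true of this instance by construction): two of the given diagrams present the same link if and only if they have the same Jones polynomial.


classes: {D1} | {D2, D3, D4} | {D5, D6}
V(D1) = -x^-3 + x^-2 - x^-1 + 3 - x + x^2 - x^3  [14 crossings, <D> = -A^-12 + A^-8 - A^-4 + 3 - A^4 + A^8 - A^12, w = 0]
V(D2) = -x^-3 + 2x^-2 - 3x^-1 + 5 - 4x + 4x^2 - 3x^3 + 2x^4 - x^5  [12 crossings, <D> = -A^-20 + 2A^-16 - 3A^-12 + 4A^-8 - 4A^-4 + 5 - 3A^4 + 2A^8 - A^12, w = 0]
D3 (bracket -A^-14 + 2A^-10 - 3A^-6 + 4A^-2 - 4A^2 + 5A^6 - 3A^10 + 2A^14 - A^18; 14 crossings at w = +2): V = -x^-3 + 2x^-2 - 3x^-1 + 5 - 4x + 4x^2 - 3x^3 + 2x^4 - x^5
D4 (bracket -A^-20 + 2A^-16 - 3A^-12 + 4A^-8 - 4A^-4 + 5 - 3A^4 + 2A^8 - A^12; 14 crossings at w = 0): V = -x^-3 + 2x^-2 - 3x^-1 + 5 - 4x + 4x^2 - 3x^3 + 2x^4 - x^5
V(D5) = -x^-6 + x^-5 - x^-4 + 2x^-3 - x^-2 + x^-1  (w -4, c 12, <D> = A^-8 - A^-4 + 2 - A^4 + A^8 - A^12)
V(D6) = -x^-6 + x^-5 - x^-4 + 2x^-3 - x^-2 + x^-1  [12 crossings, <D> = A^-8 - A^-4 + 2 - A^4 + A^8 - A^12, w = -4]
note: 3 classes among 6 diagrams; unequal V(x) rules out equality
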